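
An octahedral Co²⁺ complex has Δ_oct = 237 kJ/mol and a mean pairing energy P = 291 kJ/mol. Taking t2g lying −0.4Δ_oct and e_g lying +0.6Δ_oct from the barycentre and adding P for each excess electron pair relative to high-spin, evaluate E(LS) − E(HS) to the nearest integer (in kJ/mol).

54

Co is in group 9, so Co²⁺ is d⁷ (9 − 2 = 7).
High-spin d⁷ fills as t2g^5 e_g^2 with CFSE 5(−0.4) + 2(+0.6) = -0.8Δ_oct = -190 kJ/mol.
For low-spin the configuration is t2g^6 e_g^1: orbital energy -1.8 × 237 = -427 kJ/mol, and 1 additional pair relative to high-spin adds 291 kJ/mol, giving -136 kJ/mol.
E(LS) − E(HS) = -136 − (-190) = 54 kJ/mol.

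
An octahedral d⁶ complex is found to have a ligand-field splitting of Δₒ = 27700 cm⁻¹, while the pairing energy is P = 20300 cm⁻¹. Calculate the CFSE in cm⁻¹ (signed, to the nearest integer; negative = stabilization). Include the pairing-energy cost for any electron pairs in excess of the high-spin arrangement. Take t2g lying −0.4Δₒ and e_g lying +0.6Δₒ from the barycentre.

-25880

Here Δₒ > P (27700 > 20300), so the low-spin state is favoured.
Filling d⁶ accordingly: t2g^6 e_g^0.
Orbital CFSE = -2.4Δₒ = -2.4 × 27700 = -66480 cm⁻¹.
Excess pairs vs high-spin: 3 − 1 = 2; pairing cost = +40600 cm⁻¹.
Net CFSE = -66480 + 40600 = -25880 cm⁻¹.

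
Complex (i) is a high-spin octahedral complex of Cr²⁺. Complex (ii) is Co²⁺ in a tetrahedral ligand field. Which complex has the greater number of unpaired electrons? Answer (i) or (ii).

(i)

(i): Cr sits in group 6; removing 2 electrons leaves Cr²⁺ with 6 − 2 = 4 d electrons; t2g^3 e_g^1 → 4 unpaired.
(ii): Co²⁺: group 9, so d-count = 9 − 2 = 7; Tetrahedral splitting is small, so the complex is high-spin; e⁴ t₂³ → 3 unpaired.
So (i) has more unpaired electrons.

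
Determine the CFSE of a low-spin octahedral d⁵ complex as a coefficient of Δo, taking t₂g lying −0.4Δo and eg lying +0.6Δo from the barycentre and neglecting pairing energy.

Configuration: t₂g⁵ eg⁰.
CFSE = 5(-0.4Δo) + 0(0.6Δo) = -2.0Δo + 0.0Δo = -2.0Δo.

-2.0 Δo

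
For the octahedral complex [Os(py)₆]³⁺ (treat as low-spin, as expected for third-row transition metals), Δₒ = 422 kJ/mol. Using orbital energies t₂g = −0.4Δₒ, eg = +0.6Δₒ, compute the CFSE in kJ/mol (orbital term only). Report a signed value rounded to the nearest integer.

py is neutral, so the +3 overall charge sits on Os: oxidation state +3.
Os sits in group 8; removing 3 electrons leaves Os³⁺ with 8 − 3 = 5 d electrons.
Electron filling gives t₂g⁵ eg⁰.
Orbital CFSE = 5(-0.4) + 0(0.6) = -2.0Δₒ = -2.0 × 422 = -844 kJ/mol.

-844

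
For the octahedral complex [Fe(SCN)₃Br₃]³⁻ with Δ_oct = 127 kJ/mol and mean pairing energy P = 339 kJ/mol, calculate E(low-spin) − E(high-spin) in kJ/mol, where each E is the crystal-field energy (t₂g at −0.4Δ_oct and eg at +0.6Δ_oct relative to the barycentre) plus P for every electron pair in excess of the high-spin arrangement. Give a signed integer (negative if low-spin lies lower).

Ligand charges: 3×(-1) from SCN⁻ and 3×(-1) from Br⁻ sum to -6; with overall charge -3, Fe is +3.
Fe sits in group 8; removing 3 electrons leaves Fe³⁺ with 8 − 3 = 5 d electrons.
In the high-spin limit (t₂g³ eg²) the orbital term is 0.0Δ_oct = 0 kJ/mol, with no excess pairing.
Low-spin t₂g⁵ eg⁰ gives -2.0Δ_oct = -254 kJ/mol, but forming 2 extra pairs costs 2P = 678 kJ/mol, so E(LS) = -254 + 678 = 424 kJ/mol.
The difference is 424 − (0) = 424 kJ/mol, so high-spin lies lower.

424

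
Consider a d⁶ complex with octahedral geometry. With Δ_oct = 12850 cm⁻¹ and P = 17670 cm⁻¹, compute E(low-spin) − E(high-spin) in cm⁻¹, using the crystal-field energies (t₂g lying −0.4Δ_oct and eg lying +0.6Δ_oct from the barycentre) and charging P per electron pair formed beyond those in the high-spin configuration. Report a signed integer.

High-spin: t₂g⁴ eg², CFSE = -0.4Δ_oct = -5140 cm⁻¹.
Low-spin t₂g⁶ eg⁰ gives -2.4Δ_oct = -30840 cm⁻¹, but forming 2 extra pairs costs 2P = 35340 cm⁻¹, so E(LS) = -30840 + 35340 = 4500 cm⁻¹.
The difference is 4500 − (-5140) = 9640 cm⁻¹, so high-spin lies lower.

9640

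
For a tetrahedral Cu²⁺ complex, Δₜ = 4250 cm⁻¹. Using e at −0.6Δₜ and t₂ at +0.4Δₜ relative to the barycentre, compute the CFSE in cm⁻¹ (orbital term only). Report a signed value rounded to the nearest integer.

Cu is in group 11, so Cu²⁺ is d⁹ (11 − 2 = 9).
Tetrahedral fields are weak (Δₜ ≈ 4/9 Δₒ), so electrons fill high-spin.
Electron filling gives e⁴ t₂⁵.
Orbital CFSE = 4(-0.6) + 5(0.4) = -0.4Δₜ = -0.4 × 4250 = -1700 cm⁻¹.

-1700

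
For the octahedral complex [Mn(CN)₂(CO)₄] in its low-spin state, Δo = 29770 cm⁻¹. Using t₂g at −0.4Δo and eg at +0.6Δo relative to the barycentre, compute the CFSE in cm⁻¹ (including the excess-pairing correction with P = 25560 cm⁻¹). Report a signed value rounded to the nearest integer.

Ligand charges: 2×(-1) from CN⁻ and 4×(+0) from CO sum to -2; with overall charge +0, Mn is +2.
Mn is in group 7, so Mn²⁺ is d⁵ (7 − 2 = 5).
Configuration: t₂g⁵ eg⁰.
The orbital stabilization is -2.0Δo = -2.0 × 29770 = -59540 cm⁻¹.
Pairing penalty: 2 pairs vs 0 in the high-spin reference → 2 extra × P = 51120 cm⁻¹.
Overall CFSE = -59540 + 51120 = -8420 cm⁻¹.

-8420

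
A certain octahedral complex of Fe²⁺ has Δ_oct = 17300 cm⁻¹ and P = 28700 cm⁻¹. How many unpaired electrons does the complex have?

Fe sits in group 8; removing 2 electrons leaves Fe²⁺ with 8 − 2 = 6 d electrons.
Δ_oct < P, so pairing is avoided: the ground state is high-spin.
Filling d⁶ accordingly: t₂g⁴ eg².
Unpaired electrons: 4.

4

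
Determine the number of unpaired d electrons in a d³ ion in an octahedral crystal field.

3

Configuration: t₂g³ eg⁰, giving 3 unpaired electrons.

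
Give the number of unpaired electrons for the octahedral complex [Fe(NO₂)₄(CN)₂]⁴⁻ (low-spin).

Ligand charges: 4×(-1) from NO₂⁻ and 2×(-1) from CN⁻ sum to -6; with overall charge -4, Fe is +2.
Group 8 minus oxidation state +2 gives a d⁶ configuration for Fe²⁺.
Configuration: t₂g⁶ eg⁰, giving 0 unpaired electrons.

0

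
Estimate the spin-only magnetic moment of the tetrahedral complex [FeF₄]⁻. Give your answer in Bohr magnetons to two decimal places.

5.92 Bohr magnetons

Each F⁻ contributes -1; 4 × (-1) = -4. With overall charge -1, Fe is in the +3 oxidation state.
Fe is in group 8, so Fe³⁺ is d⁵ (8 − 3 = 5).
Tetrahedral splitting is small, so the complex is high-spin.
Configuration: e^2 t2^3 → 5 unpaired electrons.
μ(spin-only) = √[5(5+2)] = √35 ≈ 5.92 Bohr magnetons.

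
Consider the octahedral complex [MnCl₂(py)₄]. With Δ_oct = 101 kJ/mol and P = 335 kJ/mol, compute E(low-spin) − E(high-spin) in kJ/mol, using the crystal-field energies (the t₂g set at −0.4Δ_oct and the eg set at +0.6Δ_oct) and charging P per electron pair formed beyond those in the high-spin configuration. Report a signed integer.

Ligand charges: 2×(-1) from Cl⁻ and 4×(+0) from py sum to -2; with overall charge +0, Mn is +2.
Mn²⁺: group 7, so d-count = 7 − 2 = 5.
High-spin d⁵ fills as t₂g³ eg² with CFSE 3(−0.4) + 2(+0.6) = 0.0Δ_oct = 0 kJ/mol.
For low-spin the configuration is t₂g⁵ eg⁰: orbital energy -2.0 × 101 = -202 kJ/mol, and 2 additional pairs relative to high-spin add 670 kJ/mol, giving 468 kJ/mol.
Thus E(LS) − E(HS) = 468 kJ/mol.

468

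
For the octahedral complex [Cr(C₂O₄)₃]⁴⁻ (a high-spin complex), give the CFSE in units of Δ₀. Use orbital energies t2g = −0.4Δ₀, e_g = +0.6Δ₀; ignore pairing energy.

-0.6 Δ₀

Each C₂O₄²⁻ contributes -2; 3 × (-2) = -6. With overall charge -4, Cr is in the +2 oxidation state.
Cr is in group 6, so Cr²⁺ is d⁴ (6 − 2 = 4).
Configuration: t2g^3 e_g^1.
CFSE = 3(-0.4Δ₀) + 1(0.6Δ₀) = -1.2Δ₀ + 0.6Δ₀ = -0.6Δ₀.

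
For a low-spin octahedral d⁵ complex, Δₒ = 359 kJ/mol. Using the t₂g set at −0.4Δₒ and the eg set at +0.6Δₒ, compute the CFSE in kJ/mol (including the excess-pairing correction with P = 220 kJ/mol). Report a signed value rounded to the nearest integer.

-278

Electron filling gives t₂g⁵ eg⁰.
CFSE(orbital) = 5×(-0.4Δₒ) + 0×(0.6Δₒ) = -2.0Δₒ; with Δₒ = 359 kJ/mol that is -718 kJ/mol.
Relative to high-spin t₂g³ eg² (0 paired), the low-spin configuration has 2 additional pairs, contributing +2 × 220 = +440 kJ/mol.
Overall CFSE = -718 + 440 = -278 kJ/mol.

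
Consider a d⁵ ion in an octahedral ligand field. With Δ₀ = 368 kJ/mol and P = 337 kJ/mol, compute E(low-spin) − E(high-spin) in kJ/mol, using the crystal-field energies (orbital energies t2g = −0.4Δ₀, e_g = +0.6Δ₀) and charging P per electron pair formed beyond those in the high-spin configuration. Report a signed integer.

High-spin: t2g^3 e_g^2, CFSE = 0.0Δ₀ = 0 kJ/mol.
Low-spin: t2g^5 e_g^0, orbital CFSE = -2.0Δ₀ = -736 kJ/mol; plus 2 excess pairs × P = +674 kJ/mol; total -62 kJ/mol.
The difference is -62 − (0) = -62 kJ/mol, so low-spin lies lower.

-62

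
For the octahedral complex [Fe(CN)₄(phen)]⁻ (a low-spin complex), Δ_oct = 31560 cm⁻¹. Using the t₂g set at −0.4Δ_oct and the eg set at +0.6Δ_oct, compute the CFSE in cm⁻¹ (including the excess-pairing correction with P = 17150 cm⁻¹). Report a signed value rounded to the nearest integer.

-28820

Ligand charges: 4×(-1) from CN⁻ and 1×(+0) from phen sum to -4; with overall charge -1, Fe is +3.
Group 8 minus oxidation state +3 gives a d⁵ configuration for Fe³⁺.
The d⁵ electrons fill as t₂g⁵ eg⁰.
CFSE(orbital) = 5×(-0.4Δ_oct) + 0×(0.6Δ_oct) = -2.0Δ_oct; with Δ_oct = 31560 cm⁻¹ that is -63120 cm⁻¹.
High-spin d⁵ would be t₂g³ eg² with 0 pairs; low-spin has 2, so 2 excess pairs cost +2P = +34300 cm⁻¹.
Overall CFSE = -63120 + 34300 = -28820 cm⁻¹.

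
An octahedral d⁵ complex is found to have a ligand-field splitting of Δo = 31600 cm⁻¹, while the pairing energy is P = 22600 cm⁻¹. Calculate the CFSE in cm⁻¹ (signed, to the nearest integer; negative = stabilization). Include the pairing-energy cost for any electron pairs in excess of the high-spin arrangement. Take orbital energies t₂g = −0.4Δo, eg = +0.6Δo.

-18000

Here Δo > P (31600 > 22600), so the low-spin state is favoured.
Configuration: t₂g⁵ eg⁰.
Orbital CFSE = -2.0Δo = -2.0 × 31600 = -63200 cm⁻¹.
Excess pairs vs high-spin: 2 − 0 = 2; pairing cost = +45200 cm⁻¹.
Net CFSE = -63200 + 45200 = -18000 cm⁻¹.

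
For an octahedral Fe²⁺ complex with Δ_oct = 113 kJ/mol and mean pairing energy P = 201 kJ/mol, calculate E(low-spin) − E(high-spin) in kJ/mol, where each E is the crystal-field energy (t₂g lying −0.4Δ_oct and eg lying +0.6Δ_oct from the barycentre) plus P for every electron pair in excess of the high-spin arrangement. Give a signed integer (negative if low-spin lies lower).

Group 8 minus oxidation state +2 gives a d⁶ configuration for Fe²⁺.
High-spin: t₂g⁴ eg², CFSE = -0.4Δ_oct = -45 kJ/mol.
Low-spin: t₂g⁶ eg⁰, orbital CFSE = -2.4Δ_oct = -271 kJ/mol; plus 2 excess pairs × P = +402 kJ/mol; total 131 kJ/mol.
Thus E(LS) − E(HS) = 176 kJ/mol.

176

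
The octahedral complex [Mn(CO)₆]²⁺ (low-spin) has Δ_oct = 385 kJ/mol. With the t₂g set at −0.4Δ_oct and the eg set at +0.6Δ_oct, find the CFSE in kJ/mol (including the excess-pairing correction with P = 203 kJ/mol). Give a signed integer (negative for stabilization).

CO is neutral, so the +2 overall charge sits on Mn: oxidation state +2.
Group 7 minus oxidation state +2 gives a d⁵ configuration for Mn²⁺.
Configuration: t₂g⁵ eg⁰.
CFSE(orbital) = 5×(-0.4Δ_oct) + 0×(0.6Δ_oct) = -2.0Δ_oct; with Δ_oct = 385 kJ/mol that is -770 kJ/mol.
Pairing penalty: 2 pairs vs 0 in the high-spin reference → 2 extra × P = 406 kJ/mol.
Net CFSE = -770 + 406 = -364 kJ/mol.

-364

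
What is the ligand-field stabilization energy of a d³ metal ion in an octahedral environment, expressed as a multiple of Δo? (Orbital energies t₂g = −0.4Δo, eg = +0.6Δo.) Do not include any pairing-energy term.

For octahedral d³ the high- and low-spin configurations coincide.
Configuration: t₂g³ eg⁰.
CFSE = 3(-0.4Δo) + 0(0.6Δo) = -1.2Δo + 0.0Δo = -1.2Δo.

-1.2 Δo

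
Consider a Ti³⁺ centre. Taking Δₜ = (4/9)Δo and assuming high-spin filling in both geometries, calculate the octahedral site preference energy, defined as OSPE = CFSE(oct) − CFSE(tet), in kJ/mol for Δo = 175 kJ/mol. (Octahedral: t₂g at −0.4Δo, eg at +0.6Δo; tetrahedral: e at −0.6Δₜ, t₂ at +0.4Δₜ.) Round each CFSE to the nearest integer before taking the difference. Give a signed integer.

-23

Ti³⁺: group 4, so d-count = 4 − 3 = 1.
Octahedral high-spin t2g^1 e_g^0: CFSE = -0.4 × 175 = -70 kJ/mol.
In a tetrahedral site the filling is e^1 t2^0: CFSE(tet) = -0.6Δₜ = -0.6 × (4/9)(175) = -47 kJ/mol.
OSPE = -70 − (-47) = -23 kJ/mol.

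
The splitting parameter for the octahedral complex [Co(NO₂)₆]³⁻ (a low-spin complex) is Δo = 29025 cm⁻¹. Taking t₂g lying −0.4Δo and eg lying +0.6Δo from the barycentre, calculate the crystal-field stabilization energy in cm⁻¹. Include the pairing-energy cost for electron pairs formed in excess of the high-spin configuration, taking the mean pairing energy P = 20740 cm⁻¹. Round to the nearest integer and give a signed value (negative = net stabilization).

-28180

Each NO₂⁻ contributes -1; 6 × (-1) = -6. With overall charge -3, Co is in the +3 oxidation state.
Co sits in group 9; removing 3 electrons leaves Co³⁺ with 9 − 3 = 6 d electrons.
Configuration: t₂g⁶ eg⁰.
CFSE(orbital) = 6×(-0.4Δo) + 0×(0.6Δo) = -2.4Δo; with Δo = 29025 cm⁻¹ that is -69660 cm⁻¹.
High-spin d⁶ would be t₂g⁴ eg² with 1 pair; low-spin has 3, so 2 excess pairs cost +2P = +41480 cm⁻¹.
Overall CFSE = -69660 + 41480 = -28180 cm⁻¹.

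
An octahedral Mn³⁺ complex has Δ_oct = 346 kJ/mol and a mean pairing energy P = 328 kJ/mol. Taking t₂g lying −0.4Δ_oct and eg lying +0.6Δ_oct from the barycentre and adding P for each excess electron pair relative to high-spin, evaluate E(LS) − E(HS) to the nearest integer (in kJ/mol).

Mn³⁺: group 7, so d-count = 7 − 3 = 4.
In the high-spin limit (t₂g³ eg¹) the orbital term is -0.6Δ_oct = -208 kJ/mol, with no excess pairing.
For low-spin the configuration is t₂g⁴ eg⁰: orbital energy -1.6 × 346 = -554 kJ/mol, and 1 additional pair relative to high-spin adds 328 kJ/mol, giving -226 kJ/mol.
The difference is -226 − (-208) = -18 kJ/mol, so low-spin lies lower.

-18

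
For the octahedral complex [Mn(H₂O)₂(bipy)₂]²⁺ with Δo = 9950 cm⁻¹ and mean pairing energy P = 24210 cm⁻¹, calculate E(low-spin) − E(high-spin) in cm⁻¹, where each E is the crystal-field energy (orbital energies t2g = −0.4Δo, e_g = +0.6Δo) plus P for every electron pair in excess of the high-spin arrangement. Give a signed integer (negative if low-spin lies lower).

Ligand charges: 2×(+0) from H₂O and 2×(+0) from bipy sum to +0; with overall charge +2, Mn is +2.
Mn²⁺: group 7, so d-count = 7 − 2 = 5.
High-spin d⁵ fills as t2g^3 e_g^2 with CFSE 3(−0.4) + 2(+0.6) = 0.0Δo = 0 cm⁻¹.
Low-spin t2g^5 e_g^0 gives -2.0Δo = -19900 cm⁻¹, but forming 2 extra pairs costs 2P = 48420 cm⁻¹, so E(LS) = -19900 + 48420 = 28520 cm⁻¹.
Thus E(LS) − E(HS) = 28520 cm⁻¹.

28520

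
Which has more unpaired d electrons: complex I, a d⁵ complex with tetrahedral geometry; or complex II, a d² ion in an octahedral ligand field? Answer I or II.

I

I: With tetrahedral geometry the complex is necessarily high-spin; e^2 t2^3 → 5 unpaired.
II: t₂g² eg⁰ → 2 unpaired.
So I has more unpaired electrons.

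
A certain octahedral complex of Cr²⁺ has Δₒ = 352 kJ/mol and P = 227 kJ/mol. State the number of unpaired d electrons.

2

Cr sits in group 6; removing 2 electrons leaves Cr²⁺ with 6 − 2 = 4 d electrons.
Here Δₒ > P (352 > 227), so the low-spin state is favoured.
Filling d⁴ accordingly: t₂g⁴ eg⁰.
Unpaired electrons: 2.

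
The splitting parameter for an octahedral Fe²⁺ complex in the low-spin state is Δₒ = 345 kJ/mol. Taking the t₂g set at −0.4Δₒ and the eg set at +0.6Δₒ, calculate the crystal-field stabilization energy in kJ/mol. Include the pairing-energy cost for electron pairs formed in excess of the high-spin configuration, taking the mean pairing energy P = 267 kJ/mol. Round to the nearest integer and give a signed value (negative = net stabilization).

Group 8 minus oxidation state +2 gives a d⁶ configuration for Fe²⁺.
The d⁶ electrons fill as t₂g⁶ eg⁰.
CFSE(orbital) = 6×(-0.4Δₒ) + 0×(0.6Δₒ) = -2.4Δₒ; with Δₒ = 345 kJ/mol that is -828 kJ/mol.
Pairing penalty: 3 pairs vs 1 in the high-spin reference → 2 extra × P = 534 kJ/mol.
Overall CFSE = -828 + 534 = -294 kJ/mol.

-294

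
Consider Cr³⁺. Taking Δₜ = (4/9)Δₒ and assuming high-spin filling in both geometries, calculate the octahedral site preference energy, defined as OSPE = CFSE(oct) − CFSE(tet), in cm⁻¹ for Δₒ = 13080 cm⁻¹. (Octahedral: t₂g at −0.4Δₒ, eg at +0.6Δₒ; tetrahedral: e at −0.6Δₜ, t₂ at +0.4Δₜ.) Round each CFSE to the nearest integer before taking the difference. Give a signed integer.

-11045

Cr is in group 6, so Cr³⁺ is d³ (6 − 3 = 3).
Octahedral high-spin t₂g³ eg⁰: CFSE = -1.2 × 13080 = -15696 cm⁻¹.
Tetrahedral: e² t₂¹, CFSE = 2(−0.6) + 1(+0.4) = -0.8Δₜ = -0.8 × (4/9) × 13080 = -4651 cm⁻¹.
OSPE = -15696 − (-4651) = -11045 cm⁻¹.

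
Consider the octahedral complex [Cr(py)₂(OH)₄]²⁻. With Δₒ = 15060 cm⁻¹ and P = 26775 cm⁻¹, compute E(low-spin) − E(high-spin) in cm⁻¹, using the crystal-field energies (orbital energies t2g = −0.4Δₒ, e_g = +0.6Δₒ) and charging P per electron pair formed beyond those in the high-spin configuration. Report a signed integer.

11715

Ligand charges: 2×(+0) from py and 4×(-1) from OH⁻ sum to -4; with overall charge -2, Cr is +2.
Group 6 minus oxidation state +2 gives a d⁴ configuration for Cr²⁺.
High-spin: t2g^3 e_g^1, CFSE = -0.6Δₒ = -9036 cm⁻¹.
Low-spin t2g^4 e_g^0 gives -1.6Δₒ = -24096 cm⁻¹, but forming 1 extra pair costs 1P = 26775 cm⁻¹, so E(LS) = -24096 + 26775 = 2679 cm⁻¹.
E(LS) − E(HS) = 2679 − (-9036) = 11715 cm⁻¹.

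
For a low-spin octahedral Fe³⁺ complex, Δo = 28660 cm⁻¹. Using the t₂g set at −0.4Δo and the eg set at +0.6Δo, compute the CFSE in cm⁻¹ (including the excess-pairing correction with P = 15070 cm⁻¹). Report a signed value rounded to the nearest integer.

Group 8 minus oxidation state +3 gives a d⁵ configuration for Fe³⁺.
The d⁵ electrons fill as t₂g⁵ eg⁰.
The orbital stabilization is -2.0Δo = -2.0 × 28660 = -57320 cm⁻¹.
Relative to high-spin t₂g³ eg² (0 paired), the low-spin configuration has 2 additional pairs, contributing +2 × 15070 = +30140 cm⁻¹.
Combining: -57320 + 30140 = -27180 cm⁻¹.

-27180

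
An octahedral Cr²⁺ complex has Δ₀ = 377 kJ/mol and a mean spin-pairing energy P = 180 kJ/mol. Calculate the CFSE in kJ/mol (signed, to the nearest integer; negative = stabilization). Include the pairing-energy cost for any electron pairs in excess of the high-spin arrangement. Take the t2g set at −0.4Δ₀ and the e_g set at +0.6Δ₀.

-423

Cr is in group 6, so Cr²⁺ is d⁴ (6 − 2 = 4).
Since Δ₀ = 377 kJ/mol > P = 180 kJ/mol, the complex adopts the low-spin configuration.
Configuration: t2g^4 e_g^0.
Orbital CFSE = -1.6Δ₀ = -1.6 × 377 = -603 kJ/mol.
Excess pairs vs high-spin: 1 − 0 = 1; pairing cost = +180 kJ/mol.
Net CFSE = -603 + 180 = -423 kJ/mol.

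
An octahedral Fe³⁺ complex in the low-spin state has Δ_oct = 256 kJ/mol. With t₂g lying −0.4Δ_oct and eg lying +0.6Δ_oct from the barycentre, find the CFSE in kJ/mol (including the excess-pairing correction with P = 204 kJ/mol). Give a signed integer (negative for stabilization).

Fe is in group 8, so Fe³⁺ is d⁵ (8 − 3 = 5).
Configuration: t₂g⁵ eg⁰.
CFSE(orbital) = 5×(-0.4Δ_oct) + 0×(0.6Δ_oct) = -2.0Δ_oct; with Δ_oct = 256 kJ/mol that is -512 kJ/mol.
Relative to high-spin t₂g³ eg² (0 paired), the low-spin configuration has 2 additional pairs, contributing +2 × 204 = +408 kJ/mol.
Combining: -512 + 408 = -104 kJ/mol.

-104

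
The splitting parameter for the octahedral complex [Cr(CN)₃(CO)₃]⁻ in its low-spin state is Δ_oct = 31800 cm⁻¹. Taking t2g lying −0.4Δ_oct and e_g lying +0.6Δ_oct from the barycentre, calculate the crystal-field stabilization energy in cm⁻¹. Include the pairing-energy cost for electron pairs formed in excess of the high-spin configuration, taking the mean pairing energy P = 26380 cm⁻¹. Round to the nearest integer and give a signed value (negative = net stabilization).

-24500

Ligand charges: 3×(-1) from CN⁻ and 3×(+0) from CO sum to -3; with overall charge -1, Cr is +2.
Cr sits in group 6; removing 2 electrons leaves Cr²⁺ with 6 − 2 = 4 d electrons.
Electron filling gives t2g^4 e_g^0.
Orbital CFSE = 4(-0.4) + 0(0.6) = -1.6Δ_oct = -1.6 × 31800 = -50880 cm⁻¹.
High-spin d⁴ would be t2g^3 e_g^1 with 0 pairs; low-spin has 1, so 1 excess pair costs +1P = +26380 cm⁻¹.
Net CFSE = -50880 + 26380 = -24500 cm⁻¹.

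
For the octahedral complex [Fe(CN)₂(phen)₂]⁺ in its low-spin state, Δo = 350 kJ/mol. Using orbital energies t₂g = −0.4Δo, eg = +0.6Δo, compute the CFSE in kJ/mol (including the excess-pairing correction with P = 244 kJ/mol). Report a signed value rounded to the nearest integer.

-212

Ligand charges: 2×(-1) from CN⁻ and 2×(+0) from phen sum to -2; with overall charge +1, Fe is +3.
Group 8 minus oxidation state +3 gives a d⁵ configuration for Fe³⁺.
The d⁵ electrons fill as t₂g⁵ eg⁰.
CFSE(orbital) = 5×(-0.4Δo) + 0×(0.6Δo) = -2.0Δo; with Δo = 350 kJ/mol that is -700 kJ/mol.
Pairing penalty: 2 pairs vs 0 in the high-spin reference → 2 extra × P = 488 kJ/mol.
Overall CFSE = -700 + 488 = -212 kJ/mol.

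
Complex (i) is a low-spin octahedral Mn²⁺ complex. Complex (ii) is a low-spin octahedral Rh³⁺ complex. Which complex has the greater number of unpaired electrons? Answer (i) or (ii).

(i): Mn sits in group 7; removing 2 electrons leaves Mn²⁺ with 7 − 2 = 5 d electrons; t2g^5 e_g^0 → 1 unpaired.
(ii): Rh sits in group 9; removing 3 electrons leaves Rh³⁺ with 9 − 3 = 6 d electrons; t2g^6 e_g^0 → 0 unpaired.
So (i) has more unpaired electrons.

(i)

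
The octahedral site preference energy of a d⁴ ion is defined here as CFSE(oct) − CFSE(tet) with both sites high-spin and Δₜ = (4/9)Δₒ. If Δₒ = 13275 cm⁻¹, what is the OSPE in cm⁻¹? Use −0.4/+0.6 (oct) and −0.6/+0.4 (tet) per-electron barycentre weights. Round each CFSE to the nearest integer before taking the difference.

-5605

Octahedral (high-spin): t₂g³ eg¹, CFSE = 3(−0.4) + 1(+0.6) = -0.6Δₒ = -0.6 × 13275 = -7965 cm⁻¹.
In a tetrahedral site the filling is e² t₂²: CFSE(tet) = -0.4Δₜ = -0.4 × (4/9)(13275) = -2360 cm⁻¹.
OSPE = CFSE(oct) − CFSE(tet) = -7965 − (-2360) = -5605 cm⁻¹.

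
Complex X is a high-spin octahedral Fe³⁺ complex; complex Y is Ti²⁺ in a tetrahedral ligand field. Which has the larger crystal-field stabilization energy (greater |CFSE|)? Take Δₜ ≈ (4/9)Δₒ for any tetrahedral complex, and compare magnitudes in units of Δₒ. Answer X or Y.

X: Fe is in group 8, so Fe³⁺ is d⁵ (8 − 3 = 5); t₂g³ eg², CFSE = 0.0Δₒ.
Y: Ti sits in group 4; removing 2 electrons leaves Ti²⁺ with 4 − 2 = 2 d electrons; Tetrahedral fields are weak (Δₜ ≈ 4/9 Δₒ), so electrons fill high-spin; e² t₂⁰, CFSE = -1.2Δₜ ≈ -0.53Δₒ.
So Y has the larger |CFSE|.

Y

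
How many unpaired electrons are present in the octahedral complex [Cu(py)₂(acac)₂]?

1

Ligand charges: 2×(+0) from py and 2×(-1) from acac⁻ sum to -2; with overall charge +0, Cu is +2.
Group 11 minus oxidation state +2 gives a d⁹ configuration for Cu²⁺.
Configuration: t₂g⁶ eg³, giving 1 unpaired electron.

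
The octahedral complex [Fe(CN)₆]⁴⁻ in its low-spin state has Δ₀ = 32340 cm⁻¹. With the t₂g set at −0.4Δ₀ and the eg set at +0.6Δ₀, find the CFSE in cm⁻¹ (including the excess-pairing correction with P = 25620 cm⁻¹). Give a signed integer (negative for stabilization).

-26376

Each CN⁻ contributes -1; 6 × (-1) = -6. With overall charge -4, Fe is in the +2 oxidation state.
Fe sits in group 8; removing 2 electrons leaves Fe²⁺ with 8 − 2 = 6 d electrons.
Electron filling gives t₂g⁶ eg⁰.
CFSE(orbital) = 6×(-0.4Δ₀) + 0×(0.6Δ₀) = -2.4Δ₀; with Δ₀ = 32340 cm⁻¹ that is -77616 cm⁻¹.
High-spin d⁶ would be t₂g⁴ eg² with 1 pair; low-spin has 3, so 2 excess pairs cost +2P = +51240 cm⁻¹.
Overall CFSE = -77616 + 51240 = -26376 cm⁻¹.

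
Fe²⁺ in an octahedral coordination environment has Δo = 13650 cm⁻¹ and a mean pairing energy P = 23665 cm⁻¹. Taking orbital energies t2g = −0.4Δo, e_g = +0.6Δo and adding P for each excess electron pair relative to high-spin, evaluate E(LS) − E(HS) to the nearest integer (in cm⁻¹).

20030

Group 8 minus oxidation state +2 gives a d⁶ configuration for Fe²⁺.
High-spin d⁶ fills as t2g^4 e_g^2 with CFSE 4(−0.4) + 2(+0.6) = -0.4Δo = -5460 cm⁻¹.
Low-spin t2g^6 e_g^0 gives -2.4Δo = -32760 cm⁻¹, but forming 2 extra pairs costs 2P = 47330 cm⁻¹, so E(LS) = -32760 + 47330 = 14570 cm⁻¹.
E(LS) − E(HS) = 14570 − (-5460) = 20030 cm⁻¹.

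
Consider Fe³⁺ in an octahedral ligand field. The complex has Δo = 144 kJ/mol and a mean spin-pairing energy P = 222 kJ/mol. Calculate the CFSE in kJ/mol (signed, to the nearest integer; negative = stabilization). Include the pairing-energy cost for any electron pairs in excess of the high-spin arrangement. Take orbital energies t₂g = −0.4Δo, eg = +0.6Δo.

Fe³⁺: group 8, so d-count = 8 − 3 = 5.
With Δo < P the complex is high-spin.
That gives t₂g³ eg².
Orbital CFSE = 0.0Δo = 0.0 × 144 = 0 kJ/mol.
High-spin has no excess pairs, so no pairing correction applies.

0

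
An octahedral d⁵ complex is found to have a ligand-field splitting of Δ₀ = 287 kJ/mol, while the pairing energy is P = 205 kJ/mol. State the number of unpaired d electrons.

1

Δ₀ > P, so pairing is preferred: the ground state is low-spin.
Filling d⁵ accordingly: t₂g⁵ eg⁰.
Unpaired electrons: 1.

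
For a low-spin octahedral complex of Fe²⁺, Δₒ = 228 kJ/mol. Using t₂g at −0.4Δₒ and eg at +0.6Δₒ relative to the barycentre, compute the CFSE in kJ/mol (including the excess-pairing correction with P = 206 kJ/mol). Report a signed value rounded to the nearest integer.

Fe is in group 8, so Fe²⁺ is d⁶ (8 − 2 = 6).
The d⁶ electrons fill as t₂g⁶ eg⁰.
Orbital CFSE = 6(-0.4) + 0(0.6) = -2.4Δₒ = -2.4 × 228 = -547 kJ/mol.
Relative to high-spin t₂g⁴ eg² (1 paired), the low-spin configuration has 2 additional pairs, contributing +2 × 206 = +412 kJ/mol.
Net CFSE = -547 + 412 = -135 kJ/mol.

-135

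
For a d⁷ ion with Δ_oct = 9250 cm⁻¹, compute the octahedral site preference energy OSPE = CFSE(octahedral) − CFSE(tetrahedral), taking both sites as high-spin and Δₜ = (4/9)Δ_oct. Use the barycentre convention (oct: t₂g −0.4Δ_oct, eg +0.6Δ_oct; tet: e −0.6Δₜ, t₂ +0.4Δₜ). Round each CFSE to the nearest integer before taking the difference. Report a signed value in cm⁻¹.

Octahedral (high-spin): t₂g⁵ eg², CFSE = 5(−0.4) + 2(+0.6) = -0.8Δ_oct = -0.8 × 9250 = -7400 cm⁻¹.
In a tetrahedral site the filling is e⁴ t₂³: CFSE(tet) = -1.2Δₜ = -1.2 × (4/9)(9250) = -4933 cm⁻¹.
OSPE = -7400 − (-4933) = -2467 cm⁻¹.

-2467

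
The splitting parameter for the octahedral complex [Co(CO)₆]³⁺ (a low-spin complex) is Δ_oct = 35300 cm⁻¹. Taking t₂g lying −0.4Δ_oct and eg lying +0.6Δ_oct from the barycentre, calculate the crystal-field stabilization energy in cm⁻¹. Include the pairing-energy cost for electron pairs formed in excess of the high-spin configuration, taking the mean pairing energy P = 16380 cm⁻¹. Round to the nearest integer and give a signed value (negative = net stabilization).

CO is neutral, so the +3 overall charge sits on Co: oxidation state +3.
Co³⁺: group 9, so d-count = 9 − 3 = 6.
The d⁶ electrons fill as t₂g⁶ eg⁰.
CFSE(orbital) = 6×(-0.4Δ_oct) + 0×(0.6Δ_oct) = -2.4Δ_oct; with Δ_oct = 35300 cm⁻¹ that is -84720 cm⁻¹.
High-spin d⁶ would be t₂g⁴ eg² with 1 pair; low-spin has 3, so 2 excess pairs cost +2P = +32760 cm⁻¹.
Overall CFSE = -84720 + 32760 = -51960 cm⁻¹.

-51960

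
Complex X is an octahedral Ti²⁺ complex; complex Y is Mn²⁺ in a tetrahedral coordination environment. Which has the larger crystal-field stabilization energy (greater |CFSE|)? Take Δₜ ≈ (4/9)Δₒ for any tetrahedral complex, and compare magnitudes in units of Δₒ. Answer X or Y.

X: Ti is in group 4, so Ti²⁺ is d² (4 − 2 = 2); t₂g² eg⁰, CFSE = -0.8Δₒ.
Y: Mn is in group 7, so Mn²⁺ is d⁵ (7 − 2 = 5); With tetrahedral geometry the complex is necessarily high-spin; e² t₂³, CFSE = 0.0Δₜ ≈ 0.00Δₒ.
So X has the larger |CFSE|.

X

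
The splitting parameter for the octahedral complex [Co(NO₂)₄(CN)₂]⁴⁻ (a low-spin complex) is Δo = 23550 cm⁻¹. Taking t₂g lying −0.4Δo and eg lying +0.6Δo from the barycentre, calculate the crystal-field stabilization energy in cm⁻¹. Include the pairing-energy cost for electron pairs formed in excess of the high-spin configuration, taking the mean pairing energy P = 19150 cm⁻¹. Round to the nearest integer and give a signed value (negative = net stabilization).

-23240

Ligand charges: 4×(-1) from NO₂⁻ and 2×(-1) from CN⁻ sum to -6; with overall charge -4, Co is +2.
Co²⁺: group 9, so d-count = 9 − 2 = 7.
The d⁷ electrons fill as t₂g⁶ eg¹.
Orbital CFSE = 6(-0.4) + 1(0.6) = -1.8Δo = -1.8 × 23550 = -42390 cm⁻¹.
High-spin d⁷ would be t₂g⁵ eg² with 2 pairs; low-spin has 3, so 1 excess pair costs +1P = +19150 cm⁻¹.
Combining: -42390 + 19150 = -23240 cm⁻¹.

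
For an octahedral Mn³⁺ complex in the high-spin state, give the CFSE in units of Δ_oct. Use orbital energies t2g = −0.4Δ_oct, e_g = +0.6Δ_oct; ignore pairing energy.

-0.6 Δ_oct

Mn is in group 7, so Mn³⁺ is d⁴ (7 − 3 = 4).
Configuration: t2g^3 e_g^1.
CFSE = 3(-0.4Δ_oct) + 1(0.6Δ_oct) = -1.2Δ_oct + 0.6Δ_oct = -0.6Δ_oct.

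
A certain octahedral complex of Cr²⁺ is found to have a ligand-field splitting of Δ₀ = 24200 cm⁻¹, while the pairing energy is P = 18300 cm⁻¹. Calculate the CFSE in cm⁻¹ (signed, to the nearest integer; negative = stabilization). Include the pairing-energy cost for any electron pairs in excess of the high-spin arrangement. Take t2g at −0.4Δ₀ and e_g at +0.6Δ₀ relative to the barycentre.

-20420

Group 6 minus oxidation state +2 gives a d⁴ configuration for Cr²⁺.
Since Δ₀ = 24200 cm⁻¹ > P = 18300 cm⁻¹, the complex adopts the low-spin configuration.
Filling d⁴ accordingly: t2g^4 e_g^0.
Orbital CFSE = -1.6Δ₀ = -1.6 × 24200 = -38720 cm⁻¹.
Excess pairs vs high-spin: 1 − 0 = 1; pairing cost = +18300 cm⁻¹.
Net CFSE = -38720 + 18300 = -20420 cm⁻¹.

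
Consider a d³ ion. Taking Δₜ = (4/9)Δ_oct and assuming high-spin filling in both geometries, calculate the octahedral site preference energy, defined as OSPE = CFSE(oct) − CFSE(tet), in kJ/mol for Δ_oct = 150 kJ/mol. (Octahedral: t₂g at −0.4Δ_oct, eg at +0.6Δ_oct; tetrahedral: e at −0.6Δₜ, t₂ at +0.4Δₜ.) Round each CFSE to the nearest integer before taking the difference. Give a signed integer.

Octahedral high-spin t2g^3 e_g^0: CFSE = -1.2 × 150 = -180 kJ/mol.
Tetrahedral e^2 t2^1 gives -0.8Δₜ = -0.8 × (4/9) × 150 = -53 kJ/mol.
Subtracting, OSPE = -180 − (-53) = -127 kJ/mol.

-127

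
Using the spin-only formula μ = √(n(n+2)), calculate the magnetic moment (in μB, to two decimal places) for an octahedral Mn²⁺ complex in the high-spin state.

5.92 μB

Group 7 minus oxidation state +2 gives a d⁵ configuration for Mn²⁺.
Configuration: t₂g³ eg² → 5 unpaired electrons.
μ(spin-only) = √[5(5+2)] = √35 ≈ 5.92 μB.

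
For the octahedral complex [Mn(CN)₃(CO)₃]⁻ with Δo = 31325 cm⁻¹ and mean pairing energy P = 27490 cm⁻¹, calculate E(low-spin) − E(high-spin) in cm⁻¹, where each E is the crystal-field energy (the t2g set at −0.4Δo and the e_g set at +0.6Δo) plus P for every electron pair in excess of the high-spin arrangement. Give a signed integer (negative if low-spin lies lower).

Ligand charges: 3×(-1) from CN⁻ and 3×(+0) from CO sum to -3; with overall charge -1, Mn is +2.
Mn²⁺: group 7, so d-count = 7 − 2 = 5.
High-spin d⁵ fills as t2g^3 e_g^2 with CFSE 3(−0.4) + 2(+0.6) = 0.0Δo = 0 cm⁻¹.
Low-spin t2g^5 e_g^0 gives -2.0Δo = -62650 cm⁻¹, but forming 2 extra pairs costs 2P = 54980 cm⁻¹, so E(LS) = -62650 + 54980 = -7670 cm⁻¹.
The difference is -7670 − (0) = -7670 cm⁻¹, so low-spin lies lower.

-7670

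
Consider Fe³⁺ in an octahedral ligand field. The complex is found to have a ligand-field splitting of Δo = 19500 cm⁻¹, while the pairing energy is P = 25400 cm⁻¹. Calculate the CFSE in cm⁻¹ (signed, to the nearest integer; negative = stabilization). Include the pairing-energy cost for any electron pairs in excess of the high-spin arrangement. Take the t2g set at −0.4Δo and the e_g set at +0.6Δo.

Group 8 minus oxidation state +3 gives a d⁵ configuration for Fe³⁺.
Since Δo = 19500 cm⁻¹ < P = 25400 cm⁻¹, the complex adopts the high-spin configuration.
That gives t2g^3 e_g^2.
Orbital CFSE = 0.0Δo = 0.0 × 19500 = 0 cm⁻¹.
High-spin has no excess pairs, so no pairing correction applies.

0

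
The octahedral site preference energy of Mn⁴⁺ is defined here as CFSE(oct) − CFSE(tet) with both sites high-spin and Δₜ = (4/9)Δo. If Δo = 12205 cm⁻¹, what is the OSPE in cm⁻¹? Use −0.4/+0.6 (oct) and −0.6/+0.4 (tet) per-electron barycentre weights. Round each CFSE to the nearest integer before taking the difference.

-10306

Mn sits in group 7; removing 4 electrons leaves Mn⁴⁺ with 7 − 4 = 3 d electrons.
Octahedral (high-spin): t2g^3 e_g^0, CFSE = 3(−0.4) + 0(+0.6) = -1.2Δo = -1.2 × 12205 = -14646 cm⁻¹.
Tetrahedral: e^2 t2^1, CFSE = 2(−0.6) + 1(+0.4) = -0.8Δₜ = -0.8 × (4/9) × 12205 = -4340 cm⁻¹.
OSPE = CFSE(oct) − CFSE(tet) = -14646 − (-4340) = -10306 cm⁻¹.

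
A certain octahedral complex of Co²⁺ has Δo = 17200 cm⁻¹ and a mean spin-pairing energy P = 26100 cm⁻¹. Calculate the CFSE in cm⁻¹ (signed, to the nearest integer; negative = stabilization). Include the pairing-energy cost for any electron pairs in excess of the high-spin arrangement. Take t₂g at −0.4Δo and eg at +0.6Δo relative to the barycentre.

Group 9 minus oxidation state +2 gives a d⁷ configuration for Co²⁺.
Here Δo < P (17200 < 26100), so the high-spin state is favoured.
Filling d⁷ accordingly: t₂g⁵ eg².
Orbital CFSE = -0.8Δo = -0.8 × 17200 = -13760 cm⁻¹.
High-spin has no excess pairs, so no pairing correction applies.

-13760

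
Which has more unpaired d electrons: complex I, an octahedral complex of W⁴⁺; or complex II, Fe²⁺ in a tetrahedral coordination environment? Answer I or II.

I: W⁴⁺: group 6, so d-count = 6 − 4 = 2; For octahedral d² the high- and low-spin configurations coincide; t₂g² eg⁰ → 2 unpaired.
II: Fe²⁺: group 8, so d-count = 8 − 2 = 6; Tetrahedral splitting is small, so the complex is high-spin; e³ t₂³ → 4 unpaired.
So II has more unpaired electrons.

II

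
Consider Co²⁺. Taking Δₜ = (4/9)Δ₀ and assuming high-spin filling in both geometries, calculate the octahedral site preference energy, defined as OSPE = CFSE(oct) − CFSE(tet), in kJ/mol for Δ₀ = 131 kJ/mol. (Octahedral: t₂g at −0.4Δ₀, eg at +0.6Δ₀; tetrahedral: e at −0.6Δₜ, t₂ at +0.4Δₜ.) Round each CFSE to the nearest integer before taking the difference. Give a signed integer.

-35

Group 9 minus oxidation state +2 gives a d⁷ configuration for Co²⁺.
In an octahedral site d⁷ (HS) is t2g^5 e_g^2, giving CFSE(oct) = -0.8Δ₀ = -105 kJ/mol.
In a tetrahedral site the filling is e^4 t2^3: CFSE(tet) = -1.2Δₜ = -1.2 × (4/9)(131) = -70 kJ/mol.
OSPE = CFSE(oct) − CFSE(tet) = -105 − (-70) = -35 kJ/mol.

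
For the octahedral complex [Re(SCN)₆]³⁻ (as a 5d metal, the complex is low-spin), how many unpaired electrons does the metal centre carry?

2

Each SCN⁻ contributes -1; 6 × (-1) = -6. With overall charge -3, Re is in the +3 oxidation state.
Group 7 minus oxidation state +3 gives a d⁴ configuration for Re³⁺.
Configuration: t2g^4 e_g^0, giving 2 unpaired electrons.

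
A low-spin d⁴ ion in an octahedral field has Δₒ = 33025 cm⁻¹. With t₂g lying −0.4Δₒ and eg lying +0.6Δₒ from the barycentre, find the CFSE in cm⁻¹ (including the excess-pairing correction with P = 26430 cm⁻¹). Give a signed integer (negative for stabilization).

-26410

Configuration: t₂g⁴ eg⁰.
Orbital CFSE = 4(-0.4) + 0(0.6) = -1.6Δₒ = -1.6 × 33025 = -52840 cm⁻¹.
Pairing penalty: 1 pair vs 0 in the high-spin reference → 1 extra × P = 26430 cm⁻¹.
Combining: -52840 + 26430 = -26410 cm⁻¹.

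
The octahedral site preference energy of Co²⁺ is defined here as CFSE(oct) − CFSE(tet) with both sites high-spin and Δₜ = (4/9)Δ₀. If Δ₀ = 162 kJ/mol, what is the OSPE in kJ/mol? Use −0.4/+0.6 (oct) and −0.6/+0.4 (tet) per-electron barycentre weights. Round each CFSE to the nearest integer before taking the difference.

Co sits in group 9; removing 2 electrons leaves Co²⁺ with 9 − 2 = 7 d electrons.
In an octahedral site d⁷ (HS) is t₂g⁵ eg², giving CFSE(oct) = -0.8Δ₀ = -130 kJ/mol.
In a tetrahedral site the filling is e⁴ t₂³: CFSE(tet) = -1.2Δₜ = -1.2 × (4/9)(162) = -86 kJ/mol.
Subtracting, OSPE = -130 − (-86) = -44 kJ/mol.

-44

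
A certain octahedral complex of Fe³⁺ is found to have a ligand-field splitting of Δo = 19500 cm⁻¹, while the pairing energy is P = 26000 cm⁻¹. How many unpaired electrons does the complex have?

Fe sits in group 8; removing 3 electrons leaves Fe³⁺ with 8 − 3 = 5 d electrons.
With Δo < P the complex is high-spin.
That gives t2g^3 e_g^2.
Unpaired electrons: 5.

5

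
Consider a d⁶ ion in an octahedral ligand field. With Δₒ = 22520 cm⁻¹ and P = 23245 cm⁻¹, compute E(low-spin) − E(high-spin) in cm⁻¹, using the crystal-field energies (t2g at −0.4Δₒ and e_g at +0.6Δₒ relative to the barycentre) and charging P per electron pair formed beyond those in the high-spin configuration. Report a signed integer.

High-spin: t2g^4 e_g^2, CFSE = -0.4Δₒ = -9008 cm⁻¹.
Low-spin t2g^6 e_g^0 gives -2.4Δₒ = -54048 cm⁻¹, but forming 2 extra pairs costs 2P = 46490 cm⁻¹, so E(LS) = -54048 + 46490 = -7558 cm⁻¹.
E(LS) − E(HS) = -7558 − (-9008) = 1450 cm⁻¹.

1450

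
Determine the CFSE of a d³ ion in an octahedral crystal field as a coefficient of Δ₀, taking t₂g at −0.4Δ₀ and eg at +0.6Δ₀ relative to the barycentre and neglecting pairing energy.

Configuration: t₂g³ eg⁰.
CFSE = 3(-0.4Δ₀) + 0(0.6Δ₀) = -1.2Δ₀ + 0.0Δ₀ = -1.2Δ₀.

-1.2 Δ₀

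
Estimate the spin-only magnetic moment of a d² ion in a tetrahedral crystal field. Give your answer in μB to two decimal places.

With tetrahedral geometry the complex is necessarily high-spin.
Configuration: e² t₂⁰ → 2 unpaired electrons.
μ(spin-only) = √[2(2+2)] = √8 ≈ 2.83 μB.

2.83 μB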